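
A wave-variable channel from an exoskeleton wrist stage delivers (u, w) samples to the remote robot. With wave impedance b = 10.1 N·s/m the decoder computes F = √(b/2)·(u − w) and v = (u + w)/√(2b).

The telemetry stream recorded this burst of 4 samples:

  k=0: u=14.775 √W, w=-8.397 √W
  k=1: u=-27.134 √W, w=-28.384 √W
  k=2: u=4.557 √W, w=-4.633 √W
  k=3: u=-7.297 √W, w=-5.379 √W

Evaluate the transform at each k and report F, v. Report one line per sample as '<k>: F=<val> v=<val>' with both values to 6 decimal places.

0: F=52.072594 v=1.419086
1: F=2.809026 v=-12.352593
2: F=20.651956 v=-0.016910
3: F=-4.310169 v=-2.820373

k=0: u−w=23.172000, u+w=6.378000; √(b/2)=2.247221, √(2b)=4.494441; F=2.247221×23.172=52.072594, v=6.378000/4.494441=1.419086
k=1: u−w=1.250000, u+w=-55.518000; √(b/2)=2.247221, √(2b)=4.494441; F=2.247221×1.25=2.809026, v=-55.518000/4.494441=-12.352593
k=2: u−w=9.190000, u+w=-0.076000; √(b/2)=2.247221, √(2b)=4.494441; F=2.247221×9.19=20.651956, v=-0.076000/4.494441=-0.016910
k=3: u−w=-1.918000, u+w=-12.676000; √(b/2)=2.247221, √(2b)=4.494441; F=2.247221×(-1.918)=-4.310169, v=-12.676000/4.494441=-2.820373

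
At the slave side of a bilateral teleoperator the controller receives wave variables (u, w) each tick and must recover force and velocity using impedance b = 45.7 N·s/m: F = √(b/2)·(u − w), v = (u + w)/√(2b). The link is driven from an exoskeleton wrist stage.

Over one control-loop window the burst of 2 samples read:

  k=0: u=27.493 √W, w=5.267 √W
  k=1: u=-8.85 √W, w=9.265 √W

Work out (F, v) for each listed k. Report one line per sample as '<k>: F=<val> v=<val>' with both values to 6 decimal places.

k=0: u−w=22.226000, u+w=32.760000; √(b/2)=4.780167, √(2b)=9.560335; F=4.780167×22.226=106.244000, v=32.760000/9.560335=3.426658
k=1: u−w=-18.115000, u+w=0.415000; √(b/2)=4.780167, √(2b)=9.560335; F=4.780167×(-18.115)=-86.592732, v=0.415000/9.560335=0.043409

0: F=106.244000 v=3.426658
1: F=-86.592732 v=0.043409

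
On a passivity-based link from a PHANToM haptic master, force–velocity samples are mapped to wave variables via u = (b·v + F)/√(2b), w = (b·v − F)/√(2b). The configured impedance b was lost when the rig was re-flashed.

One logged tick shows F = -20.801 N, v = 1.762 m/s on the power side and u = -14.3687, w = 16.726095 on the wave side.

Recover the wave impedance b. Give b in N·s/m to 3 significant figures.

u + w = 2.357395;  u + w = √(2b)·v, so √(2b) = 2.357395/1.762 = 1.337909.
b = (√(2b))²/2 = 1.789999/2 = 0.895000.
(Check via u − w = 2F/√(2b): u − w = -31.094795, 2F/√(2b) = -31.094799.)

b = 0.895 N·s/m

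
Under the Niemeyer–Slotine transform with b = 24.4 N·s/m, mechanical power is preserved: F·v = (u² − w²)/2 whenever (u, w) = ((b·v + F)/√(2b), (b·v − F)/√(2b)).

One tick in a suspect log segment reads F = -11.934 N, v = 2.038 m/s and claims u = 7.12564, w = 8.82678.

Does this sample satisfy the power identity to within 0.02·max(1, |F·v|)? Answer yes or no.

no

F·v = (-11.934)×2.038 = -24.32149 W.
(u² − w²)/2 = (50.77475 − 77.91205)/2 = -13.56865 W.
|Δ| = 10.75284;  2% of max(1, |F·v|) = 0.48643.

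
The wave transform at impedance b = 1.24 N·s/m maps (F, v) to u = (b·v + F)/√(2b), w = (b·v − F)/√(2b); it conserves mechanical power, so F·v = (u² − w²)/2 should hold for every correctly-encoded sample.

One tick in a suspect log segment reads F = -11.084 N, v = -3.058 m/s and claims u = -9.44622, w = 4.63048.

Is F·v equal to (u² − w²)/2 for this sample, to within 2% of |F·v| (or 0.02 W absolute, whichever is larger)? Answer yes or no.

yes

F·v = (-11.084)×(-3.058) = 33.89487 W.
(u² − w²)/2 = (89.23107 − 21.44135)/2 = 33.89486 W.
|Δ| = 0.00001;  2% of max(1, |F·v|) = 0.67790.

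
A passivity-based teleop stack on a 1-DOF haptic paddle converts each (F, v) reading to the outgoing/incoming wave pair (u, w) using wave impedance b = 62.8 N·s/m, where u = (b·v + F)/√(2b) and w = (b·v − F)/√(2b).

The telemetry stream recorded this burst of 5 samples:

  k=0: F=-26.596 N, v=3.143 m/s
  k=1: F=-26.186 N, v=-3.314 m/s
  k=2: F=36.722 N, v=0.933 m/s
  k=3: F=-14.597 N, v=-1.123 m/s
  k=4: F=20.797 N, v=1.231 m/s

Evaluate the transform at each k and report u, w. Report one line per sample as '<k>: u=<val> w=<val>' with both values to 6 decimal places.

0: u=15.238892 w=19.985151
1: u=-20.906778 w=-16.233686
2: u=8.504792 w=1.951470
3: u=-7.595283 w=-4.990336
4: u=8.753687 w=5.042303

k=0: b·v=62.8×3.143=197.380400; √(2b)=11.207141; u=(197.380400+(-26.596))/11.207141=15.238892, w=(197.380400−(-26.596))/11.207141=19.985151
k=1: b·v=62.8×(-3.314)=-208.119200; √(2b)=11.207141; u=(-208.119200+(-26.186))/11.207141=-20.906778, w=(-208.119200−(-26.186))/11.207141=-16.233686
k=2: b·v=62.8×0.933=58.592400; √(2b)=11.207141; u=(58.592400+36.722)/11.207141=8.504792, w=(58.592400−36.722)/11.207141=1.951470
k=3: b·v=62.8×(-1.123)=-70.524400; √(2b)=11.207141; u=(-70.524400+(-14.597))/11.207141=-7.595283, w=(-70.524400−(-14.597))/11.207141=-4.990336
k=4: b·v=62.8×1.231=77.306800; √(2b)=11.207141; u=(77.306800+20.797)/11.207141=8.753687, w=(77.306800−20.797)/11.207141=5.042303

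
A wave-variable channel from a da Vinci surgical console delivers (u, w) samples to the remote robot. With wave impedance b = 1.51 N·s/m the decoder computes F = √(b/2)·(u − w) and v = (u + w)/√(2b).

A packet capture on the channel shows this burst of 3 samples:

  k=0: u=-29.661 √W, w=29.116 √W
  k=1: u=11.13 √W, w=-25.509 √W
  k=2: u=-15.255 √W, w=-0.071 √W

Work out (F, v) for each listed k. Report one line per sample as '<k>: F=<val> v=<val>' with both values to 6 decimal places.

0: F=-51.071768 v=-0.313612
1: F=31.835897 v=-8.274185
2: F=-13.193489 v=-8.819122

k=0: u−w=-58.777000, u+w=-0.545000; √(b/2)=0.868907, √(2b)=1.737815; F=0.868907×(-58.777)=-51.071768, v=-0.545000/1.737815=-0.313612
k=1: u−w=36.639000, u+w=-14.379000; √(b/2)=0.868907, √(2b)=1.737815; F=0.868907×36.639=31.835897, v=-14.379000/1.737815=-8.274185
k=2: u−w=-15.184000, u+w=-15.326000; √(b/2)=0.868907, √(2b)=1.737815; F=0.868907×(-15.184)=-13.193489, v=-15.326000/1.737815=-8.819122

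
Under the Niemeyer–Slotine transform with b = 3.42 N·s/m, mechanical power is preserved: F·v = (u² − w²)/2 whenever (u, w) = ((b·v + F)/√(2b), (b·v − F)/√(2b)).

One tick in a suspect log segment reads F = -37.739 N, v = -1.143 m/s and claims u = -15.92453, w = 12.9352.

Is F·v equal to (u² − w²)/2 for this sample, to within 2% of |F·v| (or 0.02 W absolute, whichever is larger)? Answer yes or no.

F·v = (-37.739)×(-1.143) = 43.13568 W.
(u² − w²)/2 = (253.59066 − 167.31940)/2 = 43.13563 W.
|Δ| = 0.00005;  2% of max(1, |F·v|) = 0.86271.

yes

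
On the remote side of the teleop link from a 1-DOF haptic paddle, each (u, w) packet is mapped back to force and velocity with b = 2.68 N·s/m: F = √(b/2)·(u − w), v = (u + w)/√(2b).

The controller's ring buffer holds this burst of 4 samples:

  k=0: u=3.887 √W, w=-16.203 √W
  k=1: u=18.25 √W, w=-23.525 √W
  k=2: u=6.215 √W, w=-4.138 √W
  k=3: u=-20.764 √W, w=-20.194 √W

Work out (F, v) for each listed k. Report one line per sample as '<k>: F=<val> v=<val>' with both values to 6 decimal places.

0: F=23.255856 v=-5.319702
1: F=48.358059 v=-2.278453
2: F=11.984464 v=0.897127
3: F=-0.659823 v=-17.691161

k=0: u−w=20.090000, u+w=-12.316000; √(b/2)=1.157584, √(2b)=2.315167; F=1.157584×20.09=23.255856, v=-12.316000/2.315167=-5.319702
k=1: u−w=41.775000, u+w=-5.275000; √(b/2)=1.157584, √(2b)=2.315167; F=1.157584×41.775=48.358059, v=-5.275000/2.315167=-2.278453
k=2: u−w=10.353000, u+w=2.077000; √(b/2)=1.157584, √(2b)=2.315167; F=1.157584×10.353=11.984464, v=2.077000/2.315167=0.897127
k=3: u−w=-0.570000, u+w=-40.958000; √(b/2)=1.157584, √(2b)=2.315167; F=1.157584×(-0.57)=-0.659823, v=-40.958000/2.315167=-17.691161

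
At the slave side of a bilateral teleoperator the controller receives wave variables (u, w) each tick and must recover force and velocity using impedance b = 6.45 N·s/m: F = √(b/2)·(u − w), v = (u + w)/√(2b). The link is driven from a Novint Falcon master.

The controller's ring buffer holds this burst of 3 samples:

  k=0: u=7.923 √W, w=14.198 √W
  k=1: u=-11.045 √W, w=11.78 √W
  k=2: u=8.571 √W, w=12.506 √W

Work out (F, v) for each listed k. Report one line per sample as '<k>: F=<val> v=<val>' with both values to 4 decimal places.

0: F=-11.2688 v=6.1590
1: F=-40.9898 v=0.2046
2: F=-7.0666 v=5.8683

k=0: u−w=-6.2750, u+w=22.1210; √(b/2)=1.7958, √(2b)=3.5917; F=1.7958×(-6.275)=-11.2688, v=22.1210/3.5917=6.1590
k=1: u−w=-22.8250, u+w=0.7350; √(b/2)=1.7958, √(2b)=3.5917; F=1.7958×(-22.825)=-40.9898, v=0.7350/3.5917=0.2046
k=2: u−w=-3.9350, u+w=21.0770; √(b/2)=1.7958, √(2b)=3.5917; F=1.7958×(-3.935)=-7.0666, v=21.0770/3.5917=5.8683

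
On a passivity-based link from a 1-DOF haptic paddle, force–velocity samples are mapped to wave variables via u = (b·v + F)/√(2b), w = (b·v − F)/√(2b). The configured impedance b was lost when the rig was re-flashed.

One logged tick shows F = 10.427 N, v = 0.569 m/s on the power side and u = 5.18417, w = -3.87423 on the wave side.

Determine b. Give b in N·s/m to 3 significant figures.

b = 2.65 N·s/m

u + w = 1.3099;  u + w = √(2b)·v, so √(2b) = 1.3099/0.569 = 2.3022.
b = (√(2b))²/2 = 5.3000/2 = 2.6500.
(Check via u − w = 2F/√(2b): u − w = 9.0584, 2F/√(2b) = 9.0584.)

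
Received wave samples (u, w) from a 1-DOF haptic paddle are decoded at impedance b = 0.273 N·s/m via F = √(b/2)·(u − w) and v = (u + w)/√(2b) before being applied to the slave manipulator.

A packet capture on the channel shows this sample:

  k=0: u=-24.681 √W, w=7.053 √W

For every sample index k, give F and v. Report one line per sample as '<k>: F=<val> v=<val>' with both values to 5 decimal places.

0: F=-11.72441 v=-23.85650

k=0: u−w=-31.73400, u+w=-17.62800; √(b/2)=0.36946, √(2b)=0.73892; F=0.36946×(-31.734)=-11.72441, v=-17.62800/0.73892=-23.85650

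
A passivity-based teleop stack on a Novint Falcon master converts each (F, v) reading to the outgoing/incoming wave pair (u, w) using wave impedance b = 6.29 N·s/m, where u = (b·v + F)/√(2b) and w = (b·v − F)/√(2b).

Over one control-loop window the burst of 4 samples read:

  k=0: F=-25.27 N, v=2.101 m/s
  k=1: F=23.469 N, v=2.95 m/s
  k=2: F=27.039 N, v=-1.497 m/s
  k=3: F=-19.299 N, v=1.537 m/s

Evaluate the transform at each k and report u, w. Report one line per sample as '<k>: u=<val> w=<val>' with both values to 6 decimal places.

k=0: b·v=6.29×2.101=13.215290; √(2b)=3.546830; u=(13.215290+(-25.27))/3.546830=-3.398728, w=(13.215290−(-25.27))/3.546830=10.850617
k=1: b·v=6.29×2.95=18.555500; √(2b)=3.546830; u=(18.555500+23.469)/3.546830=11.848469, w=(18.555500−23.469)/3.546830=-1.385322
k=2: b·v=6.29×(-1.497)=-9.416130; √(2b)=3.546830; u=(-9.416130+27.039)/3.546830=4.968626, w=(-9.416130−27.039)/3.546830=-10.278230
k=3: b·v=6.29×1.537=9.667730; √(2b)=3.546830; u=(9.667730+(-19.299))/3.546830=-2.715459, w=(9.667730−(-19.299))/3.546830=8.166936

0: u=-3.398728 w=10.850617
1: u=11.848469 w=-1.385322
2: u=4.968626 w=-10.278230
3: u=-2.715459 w=8.166936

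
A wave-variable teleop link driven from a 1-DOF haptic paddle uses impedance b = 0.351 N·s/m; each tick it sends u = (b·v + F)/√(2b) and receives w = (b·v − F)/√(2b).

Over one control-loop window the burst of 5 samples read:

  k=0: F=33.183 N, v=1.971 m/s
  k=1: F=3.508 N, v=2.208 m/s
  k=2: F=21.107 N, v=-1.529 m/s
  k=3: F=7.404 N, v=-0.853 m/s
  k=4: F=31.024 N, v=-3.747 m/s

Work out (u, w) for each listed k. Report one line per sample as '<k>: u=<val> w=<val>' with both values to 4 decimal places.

0: u=40.4304 w=-38.7790
1: u=5.1119 w=-3.2619
2: u=24.5512 w=-25.8323
3: u=8.4795 w=-9.1942
4: u=35.4582 w=-38.5976

k=0: b·v=0.351×1.971=0.6918; √(2b)=0.8379; u=(0.6918+33.183)/0.8379=40.4304, w=(0.6918−33.183)/0.8379=-38.7790
k=1: b·v=0.351×2.208=0.7750; √(2b)=0.8379; u=(0.7750+3.508)/0.8379=5.1119, w=(0.7750−3.508)/0.8379=-3.2619
k=2: b·v=0.351×(-1.529)=-0.5367; √(2b)=0.8379; u=(-0.5367+21.107)/0.8379=24.5512, w=(-0.5367−21.107)/0.8379=-25.8323
k=3: b·v=0.351×(-0.853)=-0.2994; √(2b)=0.8379; u=(-0.2994+7.404)/0.8379=8.4795, w=(-0.2994−7.404)/0.8379=-9.1942
k=4: b·v=0.351×(-3.747)=-1.3152; √(2b)=0.8379; u=(-1.3152+31.024)/0.8379=35.4582, w=(-1.3152−31.024)/0.8379=-38.5976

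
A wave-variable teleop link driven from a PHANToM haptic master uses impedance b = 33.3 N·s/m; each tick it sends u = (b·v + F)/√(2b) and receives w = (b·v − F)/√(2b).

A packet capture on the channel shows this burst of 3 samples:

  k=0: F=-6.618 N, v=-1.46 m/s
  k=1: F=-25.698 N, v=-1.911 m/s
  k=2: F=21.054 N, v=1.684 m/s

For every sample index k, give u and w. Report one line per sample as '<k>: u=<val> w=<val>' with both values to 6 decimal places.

k=0: b·v=33.3×(-1.46)=-48.618000; √(2b)=8.160882; u=(-48.618000+(-6.618))/8.160882=-6.768386, w=(-48.618000−(-6.618))/8.160882=-5.146502
k=1: b·v=33.3×(-1.911)=-63.636300; √(2b)=8.160882; u=(-63.636300+(-25.698))/8.160882=-10.946647, w=(-63.636300−(-25.698))/8.160882=-4.648799
k=2: b·v=33.3×1.684=56.077200; √(2b)=8.160882; u=(56.077200+21.054)/8.160882=9.451331, w=(56.077200−21.054)/8.160882=4.291595

0: u=-6.768386 w=-5.146502
1: u=-10.946647 w=-4.648799
2: u=9.451331 w=4.291595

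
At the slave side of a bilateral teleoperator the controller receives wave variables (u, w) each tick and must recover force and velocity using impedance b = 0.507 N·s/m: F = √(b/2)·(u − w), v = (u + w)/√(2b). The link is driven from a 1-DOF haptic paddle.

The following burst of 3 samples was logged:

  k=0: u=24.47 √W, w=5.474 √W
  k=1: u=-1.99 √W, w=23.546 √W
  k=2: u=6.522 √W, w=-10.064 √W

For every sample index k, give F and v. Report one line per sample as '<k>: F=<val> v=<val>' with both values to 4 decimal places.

k=0: u−w=18.9960, u+w=29.9440; √(b/2)=0.5035, √(2b)=1.0070; F=0.5035×18.996=9.5643, v=29.9440/1.0070=29.7366
k=1: u−w=-25.5360, u+w=21.5560; √(b/2)=0.5035, √(2b)=1.0070; F=0.5035×(-25.536)=-12.8571, v=21.5560/1.0070=21.4067
k=2: u−w=16.5860, u+w=-3.5420; √(b/2)=0.5035, √(2b)=1.0070; F=0.5035×16.586=8.3508, v=-3.5420/1.0070=-3.5175

0: F=9.5643 v=29.7366
1: F=-12.8571 v=21.4067
2: F=8.3508 v=-3.5175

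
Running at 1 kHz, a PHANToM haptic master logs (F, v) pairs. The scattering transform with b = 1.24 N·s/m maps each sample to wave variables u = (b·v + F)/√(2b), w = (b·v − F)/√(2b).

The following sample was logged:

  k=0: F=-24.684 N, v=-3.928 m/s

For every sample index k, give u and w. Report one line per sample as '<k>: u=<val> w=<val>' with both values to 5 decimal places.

0: u=-18.76727 w=12.58145

k=0: b·v=1.24×(-3.928)=-4.87072; √(2b)=1.57480; u=(-4.87072+(-24.684))/1.57480=-18.76727, w=(-4.87072−(-24.684))/1.57480=12.58145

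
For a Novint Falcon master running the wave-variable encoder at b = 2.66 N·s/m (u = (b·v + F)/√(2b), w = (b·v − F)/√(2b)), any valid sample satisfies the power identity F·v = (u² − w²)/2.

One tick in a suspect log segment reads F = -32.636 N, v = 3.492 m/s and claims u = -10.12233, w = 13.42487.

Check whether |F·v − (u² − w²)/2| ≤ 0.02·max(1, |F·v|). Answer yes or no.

F·v = (-32.636)×3.492 = -113.9649 W.
(u² − w²)/2 = (102.4616 − 180.2271)/2 = -38.8828 W.
|Δ| = 75.0821;  2% of max(1, |F·v|) = 2.2793.

no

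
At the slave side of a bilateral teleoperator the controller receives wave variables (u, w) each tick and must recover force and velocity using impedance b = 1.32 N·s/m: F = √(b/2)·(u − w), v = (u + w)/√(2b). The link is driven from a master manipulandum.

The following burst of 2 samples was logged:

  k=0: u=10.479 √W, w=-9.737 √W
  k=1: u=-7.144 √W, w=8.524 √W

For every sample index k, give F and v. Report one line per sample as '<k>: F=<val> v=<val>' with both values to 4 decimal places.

k=0: u−w=20.2160, u+w=0.7420; √(b/2)=0.8124, √(2b)=1.6248; F=0.8124×20.216=16.4236, v=0.7420/1.6248=0.4567
k=1: u−w=-15.6680, u+w=1.3800; √(b/2)=0.8124, √(2b)=1.6248; F=0.8124×(-15.668)=-12.7287, v=1.3800/1.6248=0.8493

0: F=16.4236 v=0.4567
1: F=-12.7287 v=0.8493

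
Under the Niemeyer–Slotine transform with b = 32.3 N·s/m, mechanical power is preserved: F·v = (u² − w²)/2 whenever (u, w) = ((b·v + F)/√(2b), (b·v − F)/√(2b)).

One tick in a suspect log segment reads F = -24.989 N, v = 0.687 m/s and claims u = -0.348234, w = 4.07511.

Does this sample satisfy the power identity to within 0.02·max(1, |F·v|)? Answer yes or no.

no

F·v = (-24.989)×0.687 = -17.167443 W.
(u² − w²)/2 = (0.121267 − 16.606522)/2 = -8.242627 W.
|Δ| = 8.924816;  2% of max(1, |F·v|) = 0.343349.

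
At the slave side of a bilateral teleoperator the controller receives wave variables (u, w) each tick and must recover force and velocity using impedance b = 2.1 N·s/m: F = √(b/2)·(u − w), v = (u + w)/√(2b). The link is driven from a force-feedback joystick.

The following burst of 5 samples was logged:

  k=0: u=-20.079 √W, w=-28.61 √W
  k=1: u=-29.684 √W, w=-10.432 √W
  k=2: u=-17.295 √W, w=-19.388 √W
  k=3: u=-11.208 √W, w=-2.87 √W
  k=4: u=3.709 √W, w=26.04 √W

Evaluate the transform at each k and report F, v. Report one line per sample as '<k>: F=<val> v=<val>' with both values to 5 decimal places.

k=0: u−w=8.53100, u+w=-48.68900; √(b/2)=1.02470, √(2b)=2.04939; F=1.02470×8.531=8.74167, v=-48.68900/2.04939=-23.75780
k=1: u−w=-19.25200, u+w=-40.11600; √(b/2)=1.02470, √(2b)=2.04939; F=1.02470×(-19.252)=-19.72743, v=-40.11600/2.04939=-19.57460
k=2: u−w=2.09300, u+w=-36.68300; √(b/2)=1.02470, √(2b)=2.04939; F=1.02470×2.093=2.14469, v=-36.68300/2.04939=-17.89947
k=3: u−w=-8.33800, u+w=-14.07800; √(b/2)=1.02470, √(2b)=2.04939; F=1.02470×(-8.338)=-8.54391, v=-14.07800/2.04939=-6.86936
k=4: u−w=-22.33100, u+w=29.74900; √(b/2)=1.02470, √(2b)=2.04939; F=1.02470×(-22.331)=-22.88247, v=29.74900/2.04939=14.51603

0: F=8.74167 v=-23.75780
1: F=-19.72743 v=-19.57460
2: F=2.14469 v=-17.89947
3: F=-8.54391 v=-6.86936
4: F=-22.88247 v=14.51603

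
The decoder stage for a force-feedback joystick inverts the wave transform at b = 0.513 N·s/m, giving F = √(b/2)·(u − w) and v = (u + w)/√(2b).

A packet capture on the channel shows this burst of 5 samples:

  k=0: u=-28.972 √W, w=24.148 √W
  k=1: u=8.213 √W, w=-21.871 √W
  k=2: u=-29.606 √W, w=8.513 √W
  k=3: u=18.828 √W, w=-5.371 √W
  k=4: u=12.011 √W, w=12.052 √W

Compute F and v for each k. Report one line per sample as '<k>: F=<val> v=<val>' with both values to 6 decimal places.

k=0: u−w=-53.120000, u+w=-4.824000; √(b/2)=0.506458, √(2b)=1.012917; F=0.506458×(-53.12)=-26.903064, v=-4.824000/1.012917=-4.762485
k=1: u−w=30.084000, u+w=-13.658000; √(b/2)=0.506458, √(2b)=1.012917; F=0.506458×30.084=15.236291, v=-13.658000/1.012917=-13.483835
k=2: u−w=-38.119000, u+w=-21.093000; √(b/2)=0.506458, √(2b)=1.012917; F=0.506458×(-38.119)=-19.305684, v=-21.093000/1.012917=-20.824025
k=3: u−w=24.199000, u+w=13.457000; √(b/2)=0.506458, √(2b)=1.012917; F=0.506458×24.199=12.255784, v=13.457000/1.012917=13.285398
k=4: u−w=-0.041000, u+w=24.063000; √(b/2)=0.506458, √(2b)=1.012917; F=0.506458×(-0.041)=-0.020765, v=24.063000/1.012917=23.756152

0: F=-26.903064 v=-4.762485
1: F=15.236291 v=-13.483835
2: F=-19.305684 v=-20.824025
3: F=12.255784 v=13.285398
4: F=-0.020765 v=23.756152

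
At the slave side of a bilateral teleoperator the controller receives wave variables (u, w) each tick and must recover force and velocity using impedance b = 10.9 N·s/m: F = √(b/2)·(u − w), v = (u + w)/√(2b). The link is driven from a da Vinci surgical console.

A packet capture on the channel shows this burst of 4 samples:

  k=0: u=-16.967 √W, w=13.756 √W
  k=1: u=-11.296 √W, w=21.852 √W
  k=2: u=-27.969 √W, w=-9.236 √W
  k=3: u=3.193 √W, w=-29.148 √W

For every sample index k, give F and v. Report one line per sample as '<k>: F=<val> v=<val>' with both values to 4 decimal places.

0: F=-71.7236 v=-0.6877
1: F=-77.3848 v=2.2608
2: F=-43.7326 v=-7.9684
3: F=75.5008 v=-5.5590

k=0: u−w=-30.7230, u+w=-3.2110; √(b/2)=2.3345, √(2b)=4.6690; F=2.3345×(-30.723)=-71.7236, v=-3.2110/4.6690=-0.6877
k=1: u−w=-33.1480, u+w=10.5560; √(b/2)=2.3345, √(2b)=4.6690; F=2.3345×(-33.148)=-77.3848, v=10.5560/4.6690=2.2608
k=2: u−w=-18.7330, u+w=-37.2050; √(b/2)=2.3345, √(2b)=4.6690; F=2.3345×(-18.733)=-43.7326, v=-37.2050/4.6690=-7.9684
k=3: u−w=32.3410, u+w=-25.9550; √(b/2)=2.3345, √(2b)=4.6690; F=2.3345×32.341=75.5008, v=-25.9550/4.6690=-5.5590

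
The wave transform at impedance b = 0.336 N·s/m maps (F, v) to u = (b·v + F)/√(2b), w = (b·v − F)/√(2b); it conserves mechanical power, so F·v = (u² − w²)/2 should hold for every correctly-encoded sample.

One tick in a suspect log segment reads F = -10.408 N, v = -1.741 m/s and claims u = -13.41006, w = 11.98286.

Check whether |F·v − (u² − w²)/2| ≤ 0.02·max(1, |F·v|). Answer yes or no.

yes

F·v = (-10.408)×(-1.741) = 18.12033 W.
(u² − w²)/2 = (179.82971 − 143.58893)/2 = 18.12039 W.
|Δ| = 0.00006;  2% of max(1, |F·v|) = 0.36241.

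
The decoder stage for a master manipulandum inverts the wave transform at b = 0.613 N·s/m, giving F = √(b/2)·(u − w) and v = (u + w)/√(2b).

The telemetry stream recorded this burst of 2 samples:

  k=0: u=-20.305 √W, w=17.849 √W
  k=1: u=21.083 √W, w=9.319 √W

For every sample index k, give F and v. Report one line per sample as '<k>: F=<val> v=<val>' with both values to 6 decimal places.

k=0: u−w=-38.154000, u+w=-2.456000; √(b/2)=0.553624, √(2b)=1.107249; F=0.553624×(-38.154)=-21.122986, v=-2.456000/1.107249=-2.218110
k=1: u−w=11.764000, u+w=30.402000; √(b/2)=0.553624, √(2b)=1.107249; F=0.553624×11.764=6.512838, v=30.402000/1.107249=27.457243

0: F=-21.122986 v=-2.218110
1: F=6.512838 v=27.457243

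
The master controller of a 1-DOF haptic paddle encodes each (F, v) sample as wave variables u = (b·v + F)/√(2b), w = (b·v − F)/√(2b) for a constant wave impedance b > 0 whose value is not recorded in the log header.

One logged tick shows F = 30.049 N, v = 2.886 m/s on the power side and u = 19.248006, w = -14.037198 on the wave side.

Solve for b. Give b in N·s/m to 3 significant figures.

b = 1.63 N·s/m

u + w = 5.210808;  u + w = √(2b)·v, so √(2b) = 5.210808/2.886 = 1.805547.
b = (√(2b))²/2 = 3.259999/2 = 1.630000.
(Check via u − w = 2F/√(2b): u − w = 33.285204, 2F/√(2b) = 33.285208.)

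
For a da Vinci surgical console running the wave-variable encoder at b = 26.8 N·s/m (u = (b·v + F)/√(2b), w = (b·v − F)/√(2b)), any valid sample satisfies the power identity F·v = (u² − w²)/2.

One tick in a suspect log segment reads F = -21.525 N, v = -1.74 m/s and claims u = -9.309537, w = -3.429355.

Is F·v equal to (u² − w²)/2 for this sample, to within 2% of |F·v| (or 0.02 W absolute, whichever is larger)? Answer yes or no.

F·v = (-21.525)×(-1.74) = 37.453500 W.
(u² − w²)/2 = (86.667479 − 11.760476)/2 = 37.453502 W.
|Δ| = 0.000002;  2% of max(1, |F·v|) = 0.749070.

yes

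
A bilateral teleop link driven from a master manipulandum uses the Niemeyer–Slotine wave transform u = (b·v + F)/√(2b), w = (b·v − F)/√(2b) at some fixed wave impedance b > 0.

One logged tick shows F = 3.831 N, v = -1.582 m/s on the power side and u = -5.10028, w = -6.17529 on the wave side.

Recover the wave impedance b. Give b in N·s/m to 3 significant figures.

b = 25.4 N·s/m

u + w = -11.2756;  u + w = √(2b)·v, so √(2b) = -11.2756/(-1.582) = 7.1274.
b = (√(2b))²/2 = 50.8000/2 = 25.4000.
(Check via u − w = 2F/√(2b): u − w = 1.0750, 2F/√(2b) = 1.0750.)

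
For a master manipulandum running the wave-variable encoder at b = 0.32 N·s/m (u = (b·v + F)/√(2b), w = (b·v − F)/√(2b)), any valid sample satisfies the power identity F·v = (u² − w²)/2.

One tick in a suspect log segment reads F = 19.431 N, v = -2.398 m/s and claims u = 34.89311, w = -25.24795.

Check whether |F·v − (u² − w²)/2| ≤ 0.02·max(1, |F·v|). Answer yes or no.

F·v = 19.431×(-2.398) = -46.59554 W.
(u² − w²)/2 = (1217.52913 − 637.45898)/2 = 290.03507 W.
|Δ| = 336.63061;  2% of max(1, |F·v|) = 0.93191.

no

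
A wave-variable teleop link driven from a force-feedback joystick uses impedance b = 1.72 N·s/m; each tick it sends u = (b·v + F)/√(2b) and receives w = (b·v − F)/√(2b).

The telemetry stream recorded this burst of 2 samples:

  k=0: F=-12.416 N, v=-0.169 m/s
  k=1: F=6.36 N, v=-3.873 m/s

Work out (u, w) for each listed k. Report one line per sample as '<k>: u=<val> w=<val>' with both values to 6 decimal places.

0: u=-6.850983 w=6.537534
1: u=-0.162590 w=-7.020755

k=0: b·v=1.72×(-0.169)=-0.290680; √(2b)=1.854724; u=(-0.290680+(-12.416))/1.854724=-6.850983, w=(-0.290680−(-12.416))/1.854724=6.537534
k=1: b·v=1.72×(-3.873)=-6.661560; √(2b)=1.854724; u=(-6.661560+6.36)/1.854724=-0.162590, w=(-6.661560−6.36)/1.854724=-7.020755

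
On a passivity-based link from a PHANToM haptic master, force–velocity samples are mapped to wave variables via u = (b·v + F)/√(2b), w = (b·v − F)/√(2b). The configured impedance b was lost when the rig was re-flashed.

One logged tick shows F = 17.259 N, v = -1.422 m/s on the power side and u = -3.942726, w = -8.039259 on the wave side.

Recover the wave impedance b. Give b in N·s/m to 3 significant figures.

u + w = -11.981985;  u + w = √(2b)·v, so √(2b) = -11.981985/(-1.422) = 8.426150.
b = (√(2b))²/2 = 71.000000/2 = 35.500000.
(Check via u − w = 2F/√(2b): u − w = 4.096533, 2F/√(2b) = 4.096533.)

b = 35.5 N·s/m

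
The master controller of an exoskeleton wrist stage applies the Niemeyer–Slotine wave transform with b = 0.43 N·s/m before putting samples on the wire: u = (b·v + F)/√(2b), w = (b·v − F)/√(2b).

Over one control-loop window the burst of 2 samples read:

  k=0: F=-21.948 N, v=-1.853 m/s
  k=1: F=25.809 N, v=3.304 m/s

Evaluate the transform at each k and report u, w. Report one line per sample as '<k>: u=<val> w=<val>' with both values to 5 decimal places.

k=0: b·v=0.43×(-1.853)=-0.79679; √(2b)=0.92736; u=(-0.79679+(-21.948))/0.92736=-24.52634, w=(-0.79679−(-21.948))/0.92736=22.80794
k=1: b·v=0.43×3.304=1.42072; √(2b)=0.92736; u=(1.42072+25.809)/0.92736=29.36256, w=(1.42072−25.809)/0.92736=-26.29856

0: u=-24.52634 w=22.80794
1: u=29.36256 w=-26.29856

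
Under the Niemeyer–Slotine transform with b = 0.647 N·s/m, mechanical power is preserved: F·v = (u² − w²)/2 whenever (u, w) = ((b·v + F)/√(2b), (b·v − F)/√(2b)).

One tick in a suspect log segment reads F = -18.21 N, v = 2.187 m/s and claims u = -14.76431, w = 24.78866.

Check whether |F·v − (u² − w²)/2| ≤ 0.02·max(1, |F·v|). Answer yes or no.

no

F·v = (-18.21)×2.187 = -39.82527 W.
(u² − w²)/2 = (217.98485 − 614.47766)/2 = -198.24641 W.
|Δ| = 158.42114;  2% of max(1, |F·v|) = 0.79651.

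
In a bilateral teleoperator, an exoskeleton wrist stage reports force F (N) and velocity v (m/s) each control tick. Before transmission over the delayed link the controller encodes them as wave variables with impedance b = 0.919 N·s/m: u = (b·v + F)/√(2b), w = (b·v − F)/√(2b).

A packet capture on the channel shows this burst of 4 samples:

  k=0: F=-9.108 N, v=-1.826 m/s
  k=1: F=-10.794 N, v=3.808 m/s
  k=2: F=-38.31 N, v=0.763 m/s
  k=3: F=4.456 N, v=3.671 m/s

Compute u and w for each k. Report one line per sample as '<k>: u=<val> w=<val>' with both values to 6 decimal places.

k=0: b·v=0.919×(-1.826)=-1.678094; √(2b)=1.355729; u=(-1.678094+(-9.108))/1.355729=-7.955939, w=(-1.678094−(-9.108))/1.355729=5.480379
k=1: b·v=0.919×3.808=3.499552; √(2b)=1.355729; u=(3.499552+(-10.794))/1.355729=-5.380463, w=(3.499552−(-10.794))/1.355729=10.543078
k=2: b·v=0.919×0.763=0.701197; √(2b)=1.355729; u=(0.701197+(-38.31))/1.355729=-27.740658, w=(0.701197−(-38.31))/1.355729=28.775079
k=3: b·v=0.919×3.671=3.373649; √(2b)=1.355729; u=(3.373649+4.456)/1.355729=5.775233, w=(3.373649−4.456)/1.355729=-0.798354

0: u=-7.955939 w=5.480379
1: u=-5.380463 w=10.543078
2: u=-27.740658 w=28.775079
3: u=5.775233 w=-0.798354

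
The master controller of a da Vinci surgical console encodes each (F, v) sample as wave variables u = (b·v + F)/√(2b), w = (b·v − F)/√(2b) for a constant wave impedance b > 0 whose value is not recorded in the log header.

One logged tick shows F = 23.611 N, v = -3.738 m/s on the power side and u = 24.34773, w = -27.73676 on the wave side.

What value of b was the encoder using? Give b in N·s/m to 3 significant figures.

u + w = -3.38903;  u + w = √(2b)·v, so √(2b) = -3.38903/(-3.738) = 0.90664.
b = (√(2b))²/2 = 0.82200/2 = 0.41100.
(Check via u − w = 2F/√(2b): u − w = 52.08449, 2F/√(2b) = 52.08447.)

b = 0.411 N·s/m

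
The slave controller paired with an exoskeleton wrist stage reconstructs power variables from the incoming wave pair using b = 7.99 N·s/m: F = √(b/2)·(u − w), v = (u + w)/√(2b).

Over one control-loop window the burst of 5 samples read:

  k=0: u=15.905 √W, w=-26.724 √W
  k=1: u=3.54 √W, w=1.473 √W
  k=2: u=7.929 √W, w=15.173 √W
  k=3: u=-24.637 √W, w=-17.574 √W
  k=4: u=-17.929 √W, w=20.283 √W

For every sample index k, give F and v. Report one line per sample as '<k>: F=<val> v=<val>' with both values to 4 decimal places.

0: F=85.2047 v=-2.7064
1: F=4.1314 v=1.2540
2: F=-14.4789 v=5.7791
3: F=-14.1172 v=-10.5594
4: F=-76.3762 v=0.5889

k=0: u−w=42.6290, u+w=-10.8190; √(b/2)=1.9987, √(2b)=3.9975; F=1.9987×42.629=85.2047, v=-10.8190/3.9975=-2.7064
k=1: u−w=2.0670, u+w=5.0130; √(b/2)=1.9987, √(2b)=3.9975; F=1.9987×2.067=4.1314, v=5.0130/3.9975=1.2540
k=2: u−w=-7.2440, u+w=23.1020; √(b/2)=1.9987, √(2b)=3.9975; F=1.9987×(-7.244)=-14.4789, v=23.1020/3.9975=5.7791
k=3: u−w=-7.0630, u+w=-42.2110; √(b/2)=1.9987, √(2b)=3.9975; F=1.9987×(-7.063)=-14.1172, v=-42.2110/3.9975=-10.5594
k=4: u−w=-38.2120, u+w=2.3540; √(b/2)=1.9987, √(2b)=3.9975; F=1.9987×(-38.212)=-76.3762, v=2.3540/3.9975=0.5889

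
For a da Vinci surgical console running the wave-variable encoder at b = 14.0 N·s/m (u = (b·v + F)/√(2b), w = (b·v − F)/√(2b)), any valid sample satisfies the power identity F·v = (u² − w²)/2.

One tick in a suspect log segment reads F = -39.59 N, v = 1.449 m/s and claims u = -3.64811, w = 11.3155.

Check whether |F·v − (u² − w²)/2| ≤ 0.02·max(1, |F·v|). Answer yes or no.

F·v = (-39.59)×1.449 = -57.3659 W.
(u² − w²)/2 = (13.3087 − 128.0405)/2 = -57.3659 W.
|Δ| = 0.0000;  2% of max(1, |F·v|) = 1.1473.

yes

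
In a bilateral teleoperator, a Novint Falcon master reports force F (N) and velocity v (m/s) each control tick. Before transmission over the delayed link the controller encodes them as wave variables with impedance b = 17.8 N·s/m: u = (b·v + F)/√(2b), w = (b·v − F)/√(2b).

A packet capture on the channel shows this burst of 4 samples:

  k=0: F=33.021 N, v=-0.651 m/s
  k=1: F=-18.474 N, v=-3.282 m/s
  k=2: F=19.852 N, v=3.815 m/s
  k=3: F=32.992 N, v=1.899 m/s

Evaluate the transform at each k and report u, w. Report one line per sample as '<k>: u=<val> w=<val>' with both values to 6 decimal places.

0: u=3.592212 w=-7.476452
1: u=-12.887397 w=-6.694898
2: u=14.708442 w=8.054036
3: u=11.194733 w=0.135790

k=0: b·v=17.8×(-0.651)=-11.587800; √(2b)=5.966574; u=(-11.587800+33.021)/5.966574=3.592212, w=(-11.587800−33.021)/5.966574=-7.476452
k=1: b·v=17.8×(-3.282)=-58.419600; √(2b)=5.966574; u=(-58.419600+(-18.474))/5.966574=-12.887397, w=(-58.419600−(-18.474))/5.966574=-6.694898
k=2: b·v=17.8×3.815=67.907000; √(2b)=5.966574; u=(67.907000+19.852)/5.966574=14.708442, w=(67.907000−19.852)/5.966574=8.054036
k=3: b·v=17.8×1.899=33.802200; √(2b)=5.966574; u=(33.802200+32.992)/5.966574=11.194733, w=(33.802200−32.992)/5.966574=0.135790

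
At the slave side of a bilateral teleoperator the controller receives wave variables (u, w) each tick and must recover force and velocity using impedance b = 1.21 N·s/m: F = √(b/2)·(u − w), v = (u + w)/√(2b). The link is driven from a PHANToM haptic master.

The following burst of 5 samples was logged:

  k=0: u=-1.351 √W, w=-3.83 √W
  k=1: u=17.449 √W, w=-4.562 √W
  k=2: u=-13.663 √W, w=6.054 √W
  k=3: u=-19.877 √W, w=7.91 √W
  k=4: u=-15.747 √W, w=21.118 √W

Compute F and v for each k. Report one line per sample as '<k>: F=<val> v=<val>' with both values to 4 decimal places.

0: F=1.9282 v=-3.3305
1: F=17.1205 v=8.2841
2: F=-15.3362 v=-4.8913
3: F=-21.6132 v=-7.6927
4: F=-28.6742 v=3.4526

k=0: u−w=2.4790, u+w=-5.1810; √(b/2)=0.7778, √(2b)=1.5556; F=0.7778×2.479=1.9282, v=-5.1810/1.5556=-3.3305
k=1: u−w=22.0110, u+w=12.8870; √(b/2)=0.7778, √(2b)=1.5556; F=0.7778×22.011=17.1205, v=12.8870/1.5556=8.2841
k=2: u−w=-19.7170, u+w=-7.6090; √(b/2)=0.7778, √(2b)=1.5556; F=0.7778×(-19.717)=-15.3362, v=-7.6090/1.5556=-4.8913
k=3: u−w=-27.7870, u+w=-11.9670; √(b/2)=0.7778, √(2b)=1.5556; F=0.7778×(-27.787)=-21.6132, v=-11.9670/1.5556=-7.6927
k=4: u−w=-36.8650, u+w=5.3710; √(b/2)=0.7778, √(2b)=1.5556; F=0.7778×(-36.865)=-28.6742, v=5.3710/1.5556=3.4526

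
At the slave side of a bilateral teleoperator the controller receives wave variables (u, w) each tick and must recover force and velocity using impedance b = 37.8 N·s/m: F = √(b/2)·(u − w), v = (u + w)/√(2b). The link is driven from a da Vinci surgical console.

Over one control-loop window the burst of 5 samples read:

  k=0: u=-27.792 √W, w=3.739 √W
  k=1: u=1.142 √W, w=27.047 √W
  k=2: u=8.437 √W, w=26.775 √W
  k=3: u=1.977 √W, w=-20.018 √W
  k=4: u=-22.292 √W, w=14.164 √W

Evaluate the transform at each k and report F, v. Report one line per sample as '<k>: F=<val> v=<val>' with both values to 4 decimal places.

0: F=-137.0783 v=-2.7664
1: F=-112.6197 v=3.2420
2: F=-79.7229 v=4.0498
3: F=95.6213 v=-2.0749
4: F=-158.4893 v=-0.9348

k=0: u−w=-31.5310, u+w=-24.0530; √(b/2)=4.3474, √(2b)=8.6948; F=4.3474×(-31.531)=-137.0783, v=-24.0530/8.6948=-2.7664
k=1: u−w=-25.9050, u+w=28.1890; √(b/2)=4.3474, √(2b)=8.6948; F=4.3474×(-25.905)=-112.6197, v=28.1890/8.6948=3.2420
k=2: u−w=-18.3380, u+w=35.2120; √(b/2)=4.3474, √(2b)=8.6948; F=4.3474×(-18.338)=-79.7229, v=35.2120/8.6948=4.0498
k=3: u−w=21.9950, u+w=-18.0410; √(b/2)=4.3474, √(2b)=8.6948; F=4.3474×21.995=95.6213, v=-18.0410/8.6948=-2.0749
k=4: u−w=-36.4560, u+w=-8.1280; √(b/2)=4.3474, √(2b)=8.6948; F=4.3474×(-36.456)=-158.4893, v=-8.1280/8.6948=-0.9348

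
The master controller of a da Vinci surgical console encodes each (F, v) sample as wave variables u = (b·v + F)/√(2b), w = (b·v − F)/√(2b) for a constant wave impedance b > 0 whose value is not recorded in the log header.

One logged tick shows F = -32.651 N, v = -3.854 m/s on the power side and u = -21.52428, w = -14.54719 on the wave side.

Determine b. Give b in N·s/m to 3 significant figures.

b = 43.8 N·s/m

u + w = -36.07147;  u + w = √(2b)·v, so √(2b) = -36.07147/(-3.854) = 9.35949.
b = (√(2b))²/2 = 87.60003/2 = 43.80002.
(Check via u − w = 2F/√(2b): u − w = -6.97709, 2F/√(2b) = -6.97709.)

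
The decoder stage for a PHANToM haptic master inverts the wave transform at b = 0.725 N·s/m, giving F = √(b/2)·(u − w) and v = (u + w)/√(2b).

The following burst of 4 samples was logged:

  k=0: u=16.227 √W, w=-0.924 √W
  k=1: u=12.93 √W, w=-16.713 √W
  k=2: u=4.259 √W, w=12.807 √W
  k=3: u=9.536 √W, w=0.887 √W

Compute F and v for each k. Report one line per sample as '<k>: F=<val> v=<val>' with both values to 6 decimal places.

k=0: u−w=17.151000, u+w=15.303000; √(b/2)=0.602080, √(2b)=1.204159; F=0.602080×17.151=10.326269, v=15.303000/1.204159=12.708450
k=1: u−w=29.643000, u+w=-3.783000; √(b/2)=0.602080, √(2b)=1.204159; F=0.602080×29.643=17.847449, v=-3.783000/1.204159=-3.141611
k=2: u−w=-8.548000, u+w=17.066000; √(b/2)=0.602080, √(2b)=1.204159; F=0.602080×(-8.548)=-5.146578, v=17.066000/1.204159=14.172542
k=3: u−w=8.649000, u+w=10.423000; √(b/2)=0.602080, √(2b)=1.204159; F=0.602080×8.649=5.207388, v=10.423000/1.204159=8.655830

0: F=10.326269 v=12.708450
1: F=17.847449 v=-3.141611
2: F=-5.146578 v=14.172542
3: F=5.207388 v=8.655830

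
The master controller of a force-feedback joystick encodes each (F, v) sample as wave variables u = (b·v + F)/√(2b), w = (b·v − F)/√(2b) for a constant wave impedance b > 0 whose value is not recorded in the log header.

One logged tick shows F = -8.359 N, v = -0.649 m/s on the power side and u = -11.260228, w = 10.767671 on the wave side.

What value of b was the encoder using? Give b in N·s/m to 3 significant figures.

u + w = -0.492557;  u + w = √(2b)·v, so √(2b) = -0.492557/(-0.649) = 0.758948.
b = (√(2b))²/2 = 0.576001/2 = 0.288001.
(Check via u − w = 2F/√(2b): u − w = -22.027899, 2F/√(2b) = -22.027871.)

b = 0.288 N·s/m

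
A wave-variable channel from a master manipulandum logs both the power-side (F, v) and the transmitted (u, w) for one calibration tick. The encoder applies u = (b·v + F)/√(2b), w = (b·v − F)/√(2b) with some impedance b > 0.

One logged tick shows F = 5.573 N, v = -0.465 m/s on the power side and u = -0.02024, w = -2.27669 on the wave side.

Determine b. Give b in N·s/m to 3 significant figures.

b = 12.2 N·s/m

u + w = -2.2969;  u + w = √(2b)·v, so √(2b) = -2.2969/(-0.465) = 4.9396.
b = (√(2b))²/2 = 24.4000/2 = 12.2000.
(Check via u − w = 2F/√(2b): u − w = 2.2565, 2F/√(2b) = 2.2564.)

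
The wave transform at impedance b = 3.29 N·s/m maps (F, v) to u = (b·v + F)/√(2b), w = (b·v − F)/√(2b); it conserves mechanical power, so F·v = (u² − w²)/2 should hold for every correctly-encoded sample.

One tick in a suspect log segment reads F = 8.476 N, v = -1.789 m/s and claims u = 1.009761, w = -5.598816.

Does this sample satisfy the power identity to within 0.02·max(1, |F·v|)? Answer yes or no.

F·v = 8.476×(-1.789) = -15.163564 W.
(u² − w²)/2 = (1.019617 − 31.346741)/2 = -15.163562 W.
|Δ| = 0.000002;  2% of max(1, |F·v|) = 0.303271.

yes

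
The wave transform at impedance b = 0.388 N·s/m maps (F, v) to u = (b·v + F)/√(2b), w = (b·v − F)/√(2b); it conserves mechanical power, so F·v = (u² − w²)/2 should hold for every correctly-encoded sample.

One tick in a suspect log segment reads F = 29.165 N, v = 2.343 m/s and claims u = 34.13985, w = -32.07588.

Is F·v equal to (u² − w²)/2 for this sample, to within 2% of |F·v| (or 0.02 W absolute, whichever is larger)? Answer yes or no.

F·v = 29.165×2.343 = 68.3336 W.
(u² − w²)/2 = (1165.5294 − 1028.8621)/2 = 68.3336 W.
|Δ| = 0.0000;  2% of max(1, |F·v|) = 1.3667.

yes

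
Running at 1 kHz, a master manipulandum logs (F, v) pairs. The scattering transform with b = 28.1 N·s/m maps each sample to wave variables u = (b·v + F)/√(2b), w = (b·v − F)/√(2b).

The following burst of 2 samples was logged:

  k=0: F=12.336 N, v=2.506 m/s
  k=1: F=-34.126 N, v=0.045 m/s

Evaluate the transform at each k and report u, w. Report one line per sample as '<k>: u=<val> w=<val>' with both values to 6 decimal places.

k=0: b·v=28.1×2.506=70.418600; √(2b)=7.496666; u=(70.418600+12.336)/7.496666=11.038854, w=(70.418600−12.336)/7.496666=7.747791
k=1: b·v=28.1×0.045=1.264500; √(2b)=7.496666; u=(1.264500+(-34.126))/7.496666=-4.383482, w=(1.264500−(-34.126))/7.496666=4.720832

0: u=11.038854 w=7.747791
1: u=-4.383482 w=4.720832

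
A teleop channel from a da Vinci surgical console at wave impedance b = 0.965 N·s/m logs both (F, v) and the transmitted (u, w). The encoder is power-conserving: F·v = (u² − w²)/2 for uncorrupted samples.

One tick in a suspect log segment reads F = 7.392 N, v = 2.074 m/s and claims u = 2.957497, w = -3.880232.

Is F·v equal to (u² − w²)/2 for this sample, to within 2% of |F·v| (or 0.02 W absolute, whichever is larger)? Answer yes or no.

no

F·v = 7.392×2.074 = 15.331008 W.
(u² − w²)/2 = (8.746789 − 15.056200)/2 = -3.154706 W.
|Δ| = 18.485714;  2% of max(1, |F·v|) = 0.306620.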